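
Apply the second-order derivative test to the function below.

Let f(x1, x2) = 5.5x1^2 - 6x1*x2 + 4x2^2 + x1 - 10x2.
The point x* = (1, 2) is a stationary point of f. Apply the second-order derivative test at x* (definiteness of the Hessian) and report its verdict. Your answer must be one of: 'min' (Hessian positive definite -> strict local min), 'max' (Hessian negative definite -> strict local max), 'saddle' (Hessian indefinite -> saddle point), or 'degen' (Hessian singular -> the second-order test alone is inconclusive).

Compute the Hessian H = grad^2 f:
  H = [[11, -6], [-6, 8]]
Verify stationarity: grad f(x*) = H x* + g = (0, 0).
Eigenvalues of H: 3.3153, 15.6847.
Both eigenvalues > 0, so H is positive definite -> x* is a strict local min.

min


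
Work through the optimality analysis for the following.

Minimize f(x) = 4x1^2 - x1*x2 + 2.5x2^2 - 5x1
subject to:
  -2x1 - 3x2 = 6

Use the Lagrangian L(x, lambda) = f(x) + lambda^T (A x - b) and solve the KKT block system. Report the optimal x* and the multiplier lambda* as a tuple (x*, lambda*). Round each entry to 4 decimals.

Form the Lagrangian:
  L(x, lambda) = (1/2) x^T Q x + c^T x + lambda^T (A x - b)
Stationarity (grad_x L = 0): Q x + c + A^T lambda = 0.
Primal feasibility: A x = b.

This gives the KKT block system:
  [ Q   A^T ] [ x     ]   [-c ]
  [ A    0  ] [ lambda ] = [ b ]

Solving the linear system:
  x*      = (-0.3173, -1.7885)
  lambda* = (-2.875)
  f(x*)   = 9.4183

x* = (-0.3173, -1.7885), lambda* = (-2.875)


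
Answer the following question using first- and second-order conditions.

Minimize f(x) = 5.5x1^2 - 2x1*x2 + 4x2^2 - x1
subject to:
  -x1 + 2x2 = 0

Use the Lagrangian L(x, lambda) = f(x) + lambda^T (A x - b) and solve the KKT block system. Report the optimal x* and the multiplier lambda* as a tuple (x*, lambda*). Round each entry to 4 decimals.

Form the Lagrangian:
  L(x, lambda) = (1/2) x^T Q x + c^T x + lambda^T (A x - b)
Stationarity (grad_x L = 0): Q x + c + A^T lambda = 0.
Primal feasibility: A x = b.

This gives the KKT block system:
  [ Q   A^T ] [ x     ]   [-c ]
  [ A    0  ] [ lambda ] = [ b ]

Solving the linear system:
  x*      = (0.0909, 0.0455)
  lambda* = (-0.0909)
  f(x*)   = -0.0455

x* = (0.0909, 0.0455), lambda* = (-0.0909)


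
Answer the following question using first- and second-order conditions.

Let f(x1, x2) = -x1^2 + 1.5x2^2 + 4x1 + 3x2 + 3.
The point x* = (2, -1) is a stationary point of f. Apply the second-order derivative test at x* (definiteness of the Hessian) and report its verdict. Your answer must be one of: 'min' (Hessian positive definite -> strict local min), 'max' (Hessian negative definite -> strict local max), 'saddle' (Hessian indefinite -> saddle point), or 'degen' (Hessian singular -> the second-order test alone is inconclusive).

Compute the Hessian H = grad^2 f:
  H = [[-2, 0], [0, 3]]
Verify stationarity: grad f(x*) = H x* + g = (0, 0).
Eigenvalues of H: -2, 3.
Eigenvalues have mixed signs, so H is indefinite -> x* is a saddle point.

saddle


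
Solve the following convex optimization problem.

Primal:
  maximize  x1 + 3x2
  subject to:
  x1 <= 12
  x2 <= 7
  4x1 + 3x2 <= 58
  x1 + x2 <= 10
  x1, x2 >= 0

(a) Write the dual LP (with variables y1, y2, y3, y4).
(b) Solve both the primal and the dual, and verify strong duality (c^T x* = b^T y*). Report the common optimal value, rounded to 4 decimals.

The standard primal-dual pair for 'max c^T x s.t. A x <= b, x >= 0' is:
  Dual:  min b^T y  s.t.  A^T y >= c,  y >= 0.

So the dual LP is:
  minimize  12y1 + 7y2 + 58y3 + 10y4
  subject to:
    y1 + 4y3 + y4 >= 1
    y2 + 3y3 + y4 >= 3
    y1, y2, y3, y4 >= 0

Solving the primal: x* = (3, 7).
  primal value c^T x* = 24.
Solving the dual: y* = (0, 2, 0, 1).
  dual value b^T y* = 24.
Strong duality: c^T x* = b^T y*. Confirmed.

24


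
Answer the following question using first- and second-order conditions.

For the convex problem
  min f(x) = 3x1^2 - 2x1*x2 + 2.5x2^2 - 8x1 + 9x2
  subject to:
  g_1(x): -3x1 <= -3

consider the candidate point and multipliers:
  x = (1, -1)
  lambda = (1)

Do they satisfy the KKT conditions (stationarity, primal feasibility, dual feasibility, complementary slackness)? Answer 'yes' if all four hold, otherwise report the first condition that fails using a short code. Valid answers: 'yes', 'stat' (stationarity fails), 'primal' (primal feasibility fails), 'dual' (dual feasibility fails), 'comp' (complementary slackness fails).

Gradient of f: grad f(x) = Q x + c = (0, 2)
Constraint values g_i(x) = a_i^T x - b_i:
  g_1((1, -1)) = 0
Stationarity residual: grad f(x) + sum_i lambda_i a_i = (-3, 2)
  -> stationarity FAILS
Primal feasibility (all g_i <= 0): OK
Dual feasibility (all lambda_i >= 0): OK
Complementary slackness (lambda_i * g_i(x) = 0 for all i): OK

Verdict: the first failing condition is stationarity -> stat.

stat


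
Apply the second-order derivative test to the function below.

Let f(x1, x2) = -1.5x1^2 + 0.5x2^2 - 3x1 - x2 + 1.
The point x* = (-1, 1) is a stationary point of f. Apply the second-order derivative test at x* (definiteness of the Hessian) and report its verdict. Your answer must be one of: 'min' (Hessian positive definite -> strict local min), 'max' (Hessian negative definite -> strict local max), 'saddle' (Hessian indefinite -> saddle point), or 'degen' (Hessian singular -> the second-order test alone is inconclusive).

Compute the Hessian H = grad^2 f:
  H = [[-3, 0], [0, 1]]
Verify stationarity: grad f(x*) = H x* + g = (0, 0).
Eigenvalues of H: -3, 1.
Eigenvalues have mixed signs, so H is indefinite -> x* is a saddle point.

saddle


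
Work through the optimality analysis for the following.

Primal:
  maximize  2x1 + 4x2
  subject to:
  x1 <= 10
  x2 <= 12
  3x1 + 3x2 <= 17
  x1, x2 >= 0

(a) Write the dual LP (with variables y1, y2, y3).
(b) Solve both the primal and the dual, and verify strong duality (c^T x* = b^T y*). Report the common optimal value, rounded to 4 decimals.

The standard primal-dual pair for 'max c^T x s.t. A x <= b, x >= 0' is:
  Dual:  min b^T y  s.t.  A^T y >= c,  y >= 0.

So the dual LP is:
  minimize  10y1 + 12y2 + 17y3
  subject to:
    y1 + 3y3 >= 2
    y2 + 3y3 >= 4
    y1, y2, y3 >= 0

Solving the primal: x* = (0, 5.6667).
  primal value c^T x* = 22.6667.
Solving the dual: y* = (0, 0, 1.3333).
  dual value b^T y* = 22.6667.
Strong duality: c^T x* = b^T y*. Confirmed.

22.6667


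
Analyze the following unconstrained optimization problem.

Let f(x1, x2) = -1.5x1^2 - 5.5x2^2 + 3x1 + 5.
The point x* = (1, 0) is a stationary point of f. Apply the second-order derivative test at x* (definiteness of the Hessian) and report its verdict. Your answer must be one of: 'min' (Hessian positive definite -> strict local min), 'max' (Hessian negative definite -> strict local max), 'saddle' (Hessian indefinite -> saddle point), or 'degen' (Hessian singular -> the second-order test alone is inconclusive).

Compute the Hessian H = grad^2 f:
  H = [[-3, 0], [0, -11]]
Verify stationarity: grad f(x*) = H x* + g = (0, 0).
Eigenvalues of H: -11, -3.
Both eigenvalues < 0, so H is negative definite -> x* is a strict local max.

max


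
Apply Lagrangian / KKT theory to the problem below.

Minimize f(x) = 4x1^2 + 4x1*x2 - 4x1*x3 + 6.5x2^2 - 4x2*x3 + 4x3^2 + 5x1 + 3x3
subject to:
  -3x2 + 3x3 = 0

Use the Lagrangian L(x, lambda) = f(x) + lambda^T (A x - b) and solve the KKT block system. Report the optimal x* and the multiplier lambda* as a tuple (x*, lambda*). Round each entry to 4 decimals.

Form the Lagrangian:
  L(x, lambda) = (1/2) x^T Q x + c^T x + lambda^T (A x - b)
Stationarity (grad_x L = 0): Q x + c + A^T lambda = 0.
Primal feasibility: A x = b.

This gives the KKT block system:
  [ Q   A^T ] [ x     ]   [-c ]
  [ A    0  ] [ lambda ] = [ b ]

Solving the linear system:
  x*      = (-0.625, -0.2308, -0.2308)
  lambda* = (-1.5256)
  f(x*)   = -1.9087

x* = (-0.625, -0.2308, -0.2308), lambda* = (-1.5256)


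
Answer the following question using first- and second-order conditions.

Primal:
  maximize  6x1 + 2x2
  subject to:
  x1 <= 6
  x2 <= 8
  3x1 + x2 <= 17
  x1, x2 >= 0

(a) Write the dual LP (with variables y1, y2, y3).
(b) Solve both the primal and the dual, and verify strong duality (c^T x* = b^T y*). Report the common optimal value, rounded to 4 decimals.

The standard primal-dual pair for 'max c^T x s.t. A x <= b, x >= 0' is:
  Dual:  min b^T y  s.t.  A^T y >= c,  y >= 0.

So the dual LP is:
  minimize  6y1 + 8y2 + 17y3
  subject to:
    y1 + 3y3 >= 6
    y2 + y3 >= 2
    y1, y2, y3 >= 0

Solving the primal: x* = (5.6667, 0).
  primal value c^T x* = 34.
Solving the dual: y* = (0, 0, 2).
  dual value b^T y* = 34.
Strong duality: c^T x* = b^T y*. Confirmed.

34


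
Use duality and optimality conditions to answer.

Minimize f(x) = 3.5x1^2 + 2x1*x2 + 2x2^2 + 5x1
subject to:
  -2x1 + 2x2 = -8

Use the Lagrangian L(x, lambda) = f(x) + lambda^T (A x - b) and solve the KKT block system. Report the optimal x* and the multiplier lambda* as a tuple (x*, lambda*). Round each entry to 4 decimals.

Form the Lagrangian:
  L(x, lambda) = (1/2) x^T Q x + c^T x + lambda^T (A x - b)
Stationarity (grad_x L = 0): Q x + c + A^T lambda = 0.
Primal feasibility: A x = b.

This gives the KKT block system:
  [ Q   A^T ] [ x     ]   [-c ]
  [ A    0  ] [ lambda ] = [ b ]

Solving the linear system:
  x*      = (1.2667, -2.7333)
  lambda* = (4.2)
  f(x*)   = 19.9667

x* = (1.2667, -2.7333), lambda* = (4.2)


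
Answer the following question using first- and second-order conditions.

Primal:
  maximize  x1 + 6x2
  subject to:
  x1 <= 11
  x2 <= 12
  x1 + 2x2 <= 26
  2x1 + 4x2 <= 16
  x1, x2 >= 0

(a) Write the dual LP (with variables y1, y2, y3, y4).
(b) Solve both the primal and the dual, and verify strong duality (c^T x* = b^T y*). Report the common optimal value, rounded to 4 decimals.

The standard primal-dual pair for 'max c^T x s.t. A x <= b, x >= 0' is:
  Dual:  min b^T y  s.t.  A^T y >= c,  y >= 0.

So the dual LP is:
  minimize  11y1 + 12y2 + 26y3 + 16y4
  subject to:
    y1 + y3 + 2y4 >= 1
    y2 + 2y3 + 4y4 >= 6
    y1, y2, y3, y4 >= 0

Solving the primal: x* = (0, 4).
  primal value c^T x* = 24.
Solving the dual: y* = (0, 0, 0, 1.5).
  dual value b^T y* = 24.
Strong duality: c^T x* = b^T y*. Confirmed.

24


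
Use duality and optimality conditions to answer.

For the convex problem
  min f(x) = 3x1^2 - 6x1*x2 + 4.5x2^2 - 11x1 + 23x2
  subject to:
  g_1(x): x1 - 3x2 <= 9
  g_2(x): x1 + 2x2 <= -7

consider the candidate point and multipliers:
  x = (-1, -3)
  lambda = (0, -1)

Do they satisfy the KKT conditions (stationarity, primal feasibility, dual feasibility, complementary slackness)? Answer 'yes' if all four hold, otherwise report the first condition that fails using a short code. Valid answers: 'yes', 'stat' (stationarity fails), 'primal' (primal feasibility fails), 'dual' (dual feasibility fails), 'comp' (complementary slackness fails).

Gradient of f: grad f(x) = Q x + c = (1, 2)
Constraint values g_i(x) = a_i^T x - b_i:
  g_1((-1, -3)) = -1
  g_2((-1, -3)) = 0
Stationarity residual: grad f(x) + sum_i lambda_i a_i = (0, 0)
  -> stationarity OK
Primal feasibility (all g_i <= 0): OK
Dual feasibility (all lambda_i >= 0): FAILS
Complementary slackness (lambda_i * g_i(x) = 0 for all i): OK

Verdict: the first failing condition is dual_feasibility -> dual.

dual


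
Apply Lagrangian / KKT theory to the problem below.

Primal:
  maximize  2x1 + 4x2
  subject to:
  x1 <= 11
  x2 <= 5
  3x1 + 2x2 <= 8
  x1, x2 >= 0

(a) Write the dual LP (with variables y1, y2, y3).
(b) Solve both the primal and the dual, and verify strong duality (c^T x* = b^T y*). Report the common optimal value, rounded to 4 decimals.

The standard primal-dual pair for 'max c^T x s.t. A x <= b, x >= 0' is:
  Dual:  min b^T y  s.t.  A^T y >= c,  y >= 0.

So the dual LP is:
  minimize  11y1 + 5y2 + 8y3
  subject to:
    y1 + 3y3 >= 2
    y2 + 2y3 >= 4
    y1, y2, y3 >= 0

Solving the primal: x* = (0, 4).
  primal value c^T x* = 16.
Solving the dual: y* = (0, 0, 2).
  dual value b^T y* = 16.
Strong duality: c^T x* = b^T y*. Confirmed.

16


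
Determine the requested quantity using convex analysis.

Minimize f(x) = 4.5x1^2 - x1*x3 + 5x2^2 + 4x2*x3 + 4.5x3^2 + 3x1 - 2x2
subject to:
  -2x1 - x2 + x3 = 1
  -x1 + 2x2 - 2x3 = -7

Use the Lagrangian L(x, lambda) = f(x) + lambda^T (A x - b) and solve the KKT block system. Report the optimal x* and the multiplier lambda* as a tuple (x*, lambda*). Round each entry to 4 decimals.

Form the Lagrangian:
  L(x, lambda) = (1/2) x^T Q x + c^T x + lambda^T (A x - b)
Stationarity (grad_x L = 0): Q x + c + A^T lambda = 0.
Primal feasibility: A x = b.

This gives the KKT block system:
  [ Q   A^T ] [ x     ]   [-c ]
  [ A    0  ] [ lambda ] = [ b ]

Solving the linear system:
  x*      = (1, -1.3333, 1.6667)
  lambda* = (2.4, 5.5333)
  f(x*)   = 21

x* = (1, -1.3333, 1.6667), lambda* = (2.4, 5.5333)


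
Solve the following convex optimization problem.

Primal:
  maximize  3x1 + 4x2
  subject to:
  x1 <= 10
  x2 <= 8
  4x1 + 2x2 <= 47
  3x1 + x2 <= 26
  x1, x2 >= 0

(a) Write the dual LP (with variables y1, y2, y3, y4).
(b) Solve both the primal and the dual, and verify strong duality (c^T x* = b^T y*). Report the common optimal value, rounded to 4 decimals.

The standard primal-dual pair for 'max c^T x s.t. A x <= b, x >= 0' is:
  Dual:  min b^T y  s.t.  A^T y >= c,  y >= 0.

So the dual LP is:
  minimize  10y1 + 8y2 + 47y3 + 26y4
  subject to:
    y1 + 4y3 + 3y4 >= 3
    y2 + 2y3 + y4 >= 4
    y1, y2, y3, y4 >= 0

Solving the primal: x* = (6, 8).
  primal value c^T x* = 50.
Solving the dual: y* = (0, 3, 0, 1).
  dual value b^T y* = 50.
Strong duality: c^T x* = b^T y*. Confirmed.

50


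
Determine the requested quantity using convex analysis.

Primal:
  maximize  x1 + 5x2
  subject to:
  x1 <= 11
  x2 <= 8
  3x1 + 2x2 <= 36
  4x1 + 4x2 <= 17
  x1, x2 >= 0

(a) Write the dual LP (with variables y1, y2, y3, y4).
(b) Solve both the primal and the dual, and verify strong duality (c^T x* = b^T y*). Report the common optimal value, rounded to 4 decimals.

The standard primal-dual pair for 'max c^T x s.t. A x <= b, x >= 0' is:
  Dual:  min b^T y  s.t.  A^T y >= c,  y >= 0.

So the dual LP is:
  minimize  11y1 + 8y2 + 36y3 + 17y4
  subject to:
    y1 + 3y3 + 4y4 >= 1
    y2 + 2y3 + 4y4 >= 5
    y1, y2, y3, y4 >= 0

Solving the primal: x* = (0, 4.25).
  primal value c^T x* = 21.25.
Solving the dual: y* = (0, 0, 0, 1.25).
  dual value b^T y* = 21.25.
Strong duality: c^T x* = b^T y*. Confirmed.

21.25


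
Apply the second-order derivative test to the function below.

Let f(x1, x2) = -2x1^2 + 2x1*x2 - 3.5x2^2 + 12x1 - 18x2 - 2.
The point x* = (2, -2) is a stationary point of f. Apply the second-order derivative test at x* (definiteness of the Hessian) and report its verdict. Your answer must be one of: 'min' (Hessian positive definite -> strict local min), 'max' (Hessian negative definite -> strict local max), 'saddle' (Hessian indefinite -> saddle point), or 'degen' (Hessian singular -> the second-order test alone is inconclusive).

Compute the Hessian H = grad^2 f:
  H = [[-4, 2], [2, -7]]
Verify stationarity: grad f(x*) = H x* + g = (0, 0).
Eigenvalues of H: -8, -3.
Both eigenvalues < 0, so H is negative definite -> x* is a strict local max.

max


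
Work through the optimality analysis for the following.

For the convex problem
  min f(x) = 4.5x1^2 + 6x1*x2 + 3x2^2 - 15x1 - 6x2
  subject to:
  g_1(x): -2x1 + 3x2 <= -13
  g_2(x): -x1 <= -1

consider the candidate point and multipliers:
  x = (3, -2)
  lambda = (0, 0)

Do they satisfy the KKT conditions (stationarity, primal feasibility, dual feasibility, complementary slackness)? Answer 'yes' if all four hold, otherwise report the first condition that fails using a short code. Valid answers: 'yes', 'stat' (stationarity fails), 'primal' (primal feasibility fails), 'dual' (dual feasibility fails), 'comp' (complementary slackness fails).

Gradient of f: grad f(x) = Q x + c = (0, 0)
Constraint values g_i(x) = a_i^T x - b_i:
  g_1((3, -2)) = 1
  g_2((3, -2)) = -2
Stationarity residual: grad f(x) + sum_i lambda_i a_i = (0, 0)
  -> stationarity OK
Primal feasibility (all g_i <= 0): FAILS
Dual feasibility (all lambda_i >= 0): OK
Complementary slackness (lambda_i * g_i(x) = 0 for all i): OK

Verdict: the first failing condition is primal_feasibility -> primal.

primal


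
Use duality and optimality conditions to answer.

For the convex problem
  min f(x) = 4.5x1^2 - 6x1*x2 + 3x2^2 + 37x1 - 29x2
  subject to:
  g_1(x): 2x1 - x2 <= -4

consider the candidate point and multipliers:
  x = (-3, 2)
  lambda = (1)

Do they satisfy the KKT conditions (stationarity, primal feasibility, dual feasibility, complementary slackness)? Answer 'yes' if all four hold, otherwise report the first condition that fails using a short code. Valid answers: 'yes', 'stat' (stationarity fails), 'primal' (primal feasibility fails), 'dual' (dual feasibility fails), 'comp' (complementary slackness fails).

Gradient of f: grad f(x) = Q x + c = (-2, 1)
Constraint values g_i(x) = a_i^T x - b_i:
  g_1((-3, 2)) = -4
Stationarity residual: grad f(x) + sum_i lambda_i a_i = (0, 0)
  -> stationarity OK
Primal feasibility (all g_i <= 0): OK
Dual feasibility (all lambda_i >= 0): OK
Complementary slackness (lambda_i * g_i(x) = 0 for all i): FAILS

Verdict: the first failing condition is complementary_slackness -> comp.

comp


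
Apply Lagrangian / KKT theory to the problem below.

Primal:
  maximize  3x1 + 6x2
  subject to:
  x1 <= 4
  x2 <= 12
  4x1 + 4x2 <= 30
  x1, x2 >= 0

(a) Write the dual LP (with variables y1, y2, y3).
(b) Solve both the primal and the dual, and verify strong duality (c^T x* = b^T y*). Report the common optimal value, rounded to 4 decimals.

The standard primal-dual pair for 'max c^T x s.t. A x <= b, x >= 0' is:
  Dual:  min b^T y  s.t.  A^T y >= c,  y >= 0.

So the dual LP is:
  minimize  4y1 + 12y2 + 30y3
  subject to:
    y1 + 4y3 >= 3
    y2 + 4y3 >= 6
    y1, y2, y3 >= 0

Solving the primal: x* = (0, 7.5).
  primal value c^T x* = 45.
Solving the dual: y* = (0, 0, 1.5).
  dual value b^T y* = 45.
Strong duality: c^T x* = b^T y*. Confirmed.

45


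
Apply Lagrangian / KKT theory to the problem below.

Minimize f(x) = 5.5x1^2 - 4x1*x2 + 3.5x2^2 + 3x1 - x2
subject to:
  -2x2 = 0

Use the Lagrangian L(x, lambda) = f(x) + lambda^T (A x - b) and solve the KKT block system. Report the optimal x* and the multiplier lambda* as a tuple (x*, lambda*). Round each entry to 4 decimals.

Form the Lagrangian:
  L(x, lambda) = (1/2) x^T Q x + c^T x + lambda^T (A x - b)
Stationarity (grad_x L = 0): Q x + c + A^T lambda = 0.
Primal feasibility: A x = b.

This gives the KKT block system:
  [ Q   A^T ] [ x     ]   [-c ]
  [ A    0  ] [ lambda ] = [ b ]

Solving the linear system:
  x*      = (-0.2727, 0)
  lambda* = (0.0455)
  f(x*)   = -0.4091

x* = (-0.2727, 0), lambda* = (0.0455)


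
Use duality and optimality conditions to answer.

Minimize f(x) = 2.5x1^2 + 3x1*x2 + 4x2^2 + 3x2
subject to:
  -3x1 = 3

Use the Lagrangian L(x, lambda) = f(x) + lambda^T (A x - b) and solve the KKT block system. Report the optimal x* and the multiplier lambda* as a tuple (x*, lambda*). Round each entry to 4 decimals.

Form the Lagrangian:
  L(x, lambda) = (1/2) x^T Q x + c^T x + lambda^T (A x - b)
Stationarity (grad_x L = 0): Q x + c + A^T lambda = 0.
Primal feasibility: A x = b.

This gives the KKT block system:
  [ Q   A^T ] [ x     ]   [-c ]
  [ A    0  ] [ lambda ] = [ b ]

Solving the linear system:
  x*      = (-1, 0)
  lambda* = (-1.6667)
  f(x*)   = 2.5

x* = (-1, 0), lambda* = (-1.6667)


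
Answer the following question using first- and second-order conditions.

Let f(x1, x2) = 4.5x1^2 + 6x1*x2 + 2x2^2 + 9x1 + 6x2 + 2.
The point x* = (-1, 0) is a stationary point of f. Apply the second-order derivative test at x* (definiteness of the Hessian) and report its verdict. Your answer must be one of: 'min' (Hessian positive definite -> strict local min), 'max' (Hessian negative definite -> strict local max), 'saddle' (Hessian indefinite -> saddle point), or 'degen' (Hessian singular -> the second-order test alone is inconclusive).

Compute the Hessian H = grad^2 f:
  H = [[9, 6], [6, 4]]
Verify stationarity: grad f(x*) = H x* + g = (0, 0).
Eigenvalues of H: 0, 13.
H has a zero eigenvalue (singular; positive semidefinite but not definite), so H is neither positive definite, negative definite, nor indefinite. The second-order test alone is inconclusive -> degen.
(Indeed, f is constant along the null direction of H through x*, so x* is not a strict local extremum.)

degen


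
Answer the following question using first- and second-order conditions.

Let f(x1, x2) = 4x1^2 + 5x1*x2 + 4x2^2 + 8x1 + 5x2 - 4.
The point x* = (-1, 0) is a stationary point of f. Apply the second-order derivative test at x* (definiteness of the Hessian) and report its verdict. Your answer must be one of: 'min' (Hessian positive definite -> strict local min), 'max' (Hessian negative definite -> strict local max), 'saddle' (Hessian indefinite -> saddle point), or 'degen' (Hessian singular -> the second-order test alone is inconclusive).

Compute the Hessian H = grad^2 f:
  H = [[8, 5], [5, 8]]
Verify stationarity: grad f(x*) = H x* + g = (0, 0).
Eigenvalues of H: 3, 13.
Both eigenvalues > 0, so H is positive definite -> x* is a strict local min.

min


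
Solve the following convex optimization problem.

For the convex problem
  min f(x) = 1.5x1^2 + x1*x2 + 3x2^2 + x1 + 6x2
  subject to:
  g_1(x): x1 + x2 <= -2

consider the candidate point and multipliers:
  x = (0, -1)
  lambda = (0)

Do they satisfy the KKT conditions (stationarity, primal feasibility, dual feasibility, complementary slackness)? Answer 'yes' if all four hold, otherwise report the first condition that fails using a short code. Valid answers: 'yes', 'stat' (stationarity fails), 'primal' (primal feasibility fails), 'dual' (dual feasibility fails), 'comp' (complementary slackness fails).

Gradient of f: grad f(x) = Q x + c = (0, 0)
Constraint values g_i(x) = a_i^T x - b_i:
  g_1((0, -1)) = 1
Stationarity residual: grad f(x) + sum_i lambda_i a_i = (0, 0)
  -> stationarity OK
Primal feasibility (all g_i <= 0): FAILS
Dual feasibility (all lambda_i >= 0): OK
Complementary slackness (lambda_i * g_i(x) = 0 for all i): OK

Verdict: the first failing condition is primal_feasibility -> primal.

primal


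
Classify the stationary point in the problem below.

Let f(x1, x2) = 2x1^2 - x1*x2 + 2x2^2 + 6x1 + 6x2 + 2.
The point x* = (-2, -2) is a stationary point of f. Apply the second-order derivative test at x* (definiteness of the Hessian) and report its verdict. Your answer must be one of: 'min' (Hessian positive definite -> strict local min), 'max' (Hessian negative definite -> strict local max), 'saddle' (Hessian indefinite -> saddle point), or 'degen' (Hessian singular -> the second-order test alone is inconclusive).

Compute the Hessian H = grad^2 f:
  H = [[4, -1], [-1, 4]]
Verify stationarity: grad f(x*) = H x* + g = (0, 0).
Eigenvalues of H: 3, 5.
Both eigenvalues > 0, so H is positive definite -> x* is a strict local min.

min


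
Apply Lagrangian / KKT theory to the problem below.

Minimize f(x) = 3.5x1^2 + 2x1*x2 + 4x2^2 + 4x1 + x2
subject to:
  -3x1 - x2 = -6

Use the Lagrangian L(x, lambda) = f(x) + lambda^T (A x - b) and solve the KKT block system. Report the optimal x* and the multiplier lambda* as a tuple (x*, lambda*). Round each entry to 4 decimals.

Form the Lagrangian:
  L(x, lambda) = (1/2) x^T Q x + c^T x + lambda^T (A x - b)
Stationarity (grad_x L = 0): Q x + c + A^T lambda = 0.
Primal feasibility: A x = b.

This gives the KKT block system:
  [ Q   A^T ] [ x     ]   [-c ]
  [ A    0  ] [ lambda ] = [ b ]

Solving the linear system:
  x*      = (1.9552, 0.1343)
  lambda* = (5.9851)
  f(x*)   = 21.9328

x* = (1.9552, 0.1343), lambda* = (5.9851)


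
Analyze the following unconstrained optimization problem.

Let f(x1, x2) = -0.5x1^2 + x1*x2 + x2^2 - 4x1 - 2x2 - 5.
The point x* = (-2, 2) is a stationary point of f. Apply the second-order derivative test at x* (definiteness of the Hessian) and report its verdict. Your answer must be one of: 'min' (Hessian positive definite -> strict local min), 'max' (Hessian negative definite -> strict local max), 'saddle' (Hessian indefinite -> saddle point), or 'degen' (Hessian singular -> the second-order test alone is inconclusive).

Compute the Hessian H = grad^2 f:
  H = [[-1, 1], [1, 2]]
Verify stationarity: grad f(x*) = H x* + g = (0, 0).
Eigenvalues of H: -1.3028, 2.3028.
Eigenvalues have mixed signs, so H is indefinite -> x* is a saddle point.

saddle


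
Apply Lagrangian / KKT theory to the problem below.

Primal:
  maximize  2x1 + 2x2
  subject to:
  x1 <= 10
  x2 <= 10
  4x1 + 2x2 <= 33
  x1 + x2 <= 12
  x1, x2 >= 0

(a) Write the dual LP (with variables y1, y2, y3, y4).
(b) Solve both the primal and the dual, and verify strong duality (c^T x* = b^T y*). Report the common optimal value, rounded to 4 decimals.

The standard primal-dual pair for 'max c^T x s.t. A x <= b, x >= 0' is:
  Dual:  min b^T y  s.t.  A^T y >= c,  y >= 0.

So the dual LP is:
  minimize  10y1 + 10y2 + 33y3 + 12y4
  subject to:
    y1 + 4y3 + y4 >= 2
    y2 + 2y3 + y4 >= 2
    y1, y2, y3, y4 >= 0

Solving the primal: x* = (4.5, 7.5).
  primal value c^T x* = 24.
Solving the dual: y* = (0, 0, 0, 2).
  dual value b^T y* = 24.
Strong duality: c^T x* = b^T y*. Confirmed.

24


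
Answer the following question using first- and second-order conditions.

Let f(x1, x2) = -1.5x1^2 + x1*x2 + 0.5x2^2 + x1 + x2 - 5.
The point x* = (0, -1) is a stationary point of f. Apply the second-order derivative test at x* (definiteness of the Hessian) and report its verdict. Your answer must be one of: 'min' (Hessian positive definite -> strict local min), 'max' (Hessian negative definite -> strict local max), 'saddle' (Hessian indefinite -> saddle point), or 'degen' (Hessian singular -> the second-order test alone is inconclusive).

Compute the Hessian H = grad^2 f:
  H = [[-3, 1], [1, 1]]
Verify stationarity: grad f(x*) = H x* + g = (0, 0).
Eigenvalues of H: -3.2361, 1.2361.
Eigenvalues have mixed signs, so H is indefinite -> x* is a saddle point.

saddle


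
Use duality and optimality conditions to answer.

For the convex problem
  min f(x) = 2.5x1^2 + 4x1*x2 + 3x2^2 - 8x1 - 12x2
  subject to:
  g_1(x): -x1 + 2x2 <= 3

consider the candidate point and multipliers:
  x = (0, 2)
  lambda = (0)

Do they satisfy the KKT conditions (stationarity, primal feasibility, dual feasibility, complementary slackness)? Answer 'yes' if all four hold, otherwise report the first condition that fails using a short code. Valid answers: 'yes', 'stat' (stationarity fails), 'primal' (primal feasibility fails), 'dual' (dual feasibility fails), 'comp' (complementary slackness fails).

Gradient of f: grad f(x) = Q x + c = (0, 0)
Constraint values g_i(x) = a_i^T x - b_i:
  g_1((0, 2)) = 1
Stationarity residual: grad f(x) + sum_i lambda_i a_i = (0, 0)
  -> stationarity OK
Primal feasibility (all g_i <= 0): FAILS
Dual feasibility (all lambda_i >= 0): OK
Complementary slackness (lambda_i * g_i(x) = 0 for all i): OK

Verdict: the first failing condition is primal_feasibility -> primal.

primal


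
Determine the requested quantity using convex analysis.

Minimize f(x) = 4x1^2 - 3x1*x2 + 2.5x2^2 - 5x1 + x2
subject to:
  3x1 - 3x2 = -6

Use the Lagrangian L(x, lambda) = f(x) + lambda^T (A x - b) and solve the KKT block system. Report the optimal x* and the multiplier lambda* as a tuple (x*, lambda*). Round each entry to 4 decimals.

Form the Lagrangian:
  L(x, lambda) = (1/2) x^T Q x + c^T x + lambda^T (A x - b)
Stationarity (grad_x L = 0): Q x + c + A^T lambda = 0.
Primal feasibility: A x = b.

This gives the KKT block system:
  [ Q   A^T ] [ x     ]   [-c ]
  [ A    0  ] [ lambda ] = [ b ]

Solving the linear system:
  x*      = (0, 2)
  lambda* = (3.6667)
  f(x*)   = 12

x* = (0, 2), lambda* = (3.6667)


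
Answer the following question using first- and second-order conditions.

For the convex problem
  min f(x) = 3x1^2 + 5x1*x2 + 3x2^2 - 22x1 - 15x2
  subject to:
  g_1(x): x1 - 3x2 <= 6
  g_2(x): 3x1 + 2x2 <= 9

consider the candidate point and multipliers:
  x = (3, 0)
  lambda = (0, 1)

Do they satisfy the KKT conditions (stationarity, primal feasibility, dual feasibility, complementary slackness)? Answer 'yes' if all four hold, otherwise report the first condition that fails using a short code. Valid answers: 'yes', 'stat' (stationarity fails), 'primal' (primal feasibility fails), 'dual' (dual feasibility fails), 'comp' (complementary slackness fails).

Gradient of f: grad f(x) = Q x + c = (-4, 0)
Constraint values g_i(x) = a_i^T x - b_i:
  g_1((3, 0)) = -3
  g_2((3, 0)) = 0
Stationarity residual: grad f(x) + sum_i lambda_i a_i = (-1, 2)
  -> stationarity FAILS
Primal feasibility (all g_i <= 0): OK
Dual feasibility (all lambda_i >= 0): OK
Complementary slackness (lambda_i * g_i(x) = 0 for all i): OK

Verdict: the first failing condition is stationarity -> stat.

stat


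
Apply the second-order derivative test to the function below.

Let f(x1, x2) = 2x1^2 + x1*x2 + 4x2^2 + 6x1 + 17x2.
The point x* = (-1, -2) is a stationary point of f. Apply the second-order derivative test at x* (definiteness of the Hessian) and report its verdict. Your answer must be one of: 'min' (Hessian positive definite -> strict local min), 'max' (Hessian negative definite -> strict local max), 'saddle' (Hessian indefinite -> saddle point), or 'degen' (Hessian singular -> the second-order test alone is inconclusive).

Compute the Hessian H = grad^2 f:
  H = [[4, 1], [1, 8]]
Verify stationarity: grad f(x*) = H x* + g = (0, 0).
Eigenvalues of H: 3.7639, 8.2361.
Both eigenvalues > 0, so H is positive definite -> x* is a strict local min.

min


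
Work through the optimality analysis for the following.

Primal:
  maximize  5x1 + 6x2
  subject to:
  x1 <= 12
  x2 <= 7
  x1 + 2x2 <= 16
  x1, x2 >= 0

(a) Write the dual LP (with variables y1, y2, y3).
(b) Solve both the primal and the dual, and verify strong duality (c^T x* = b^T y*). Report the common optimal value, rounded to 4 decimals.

The standard primal-dual pair for 'max c^T x s.t. A x <= b, x >= 0' is:
  Dual:  min b^T y  s.t.  A^T y >= c,  y >= 0.

So the dual LP is:
  minimize  12y1 + 7y2 + 16y3
  subject to:
    y1 + y3 >= 5
    y2 + 2y3 >= 6
    y1, y2, y3 >= 0

Solving the primal: x* = (12, 2).
  primal value c^T x* = 72.
Solving the dual: y* = (2, 0, 3).
  dual value b^T y* = 72.
Strong duality: c^T x* = b^T y*. Confirmed.

72


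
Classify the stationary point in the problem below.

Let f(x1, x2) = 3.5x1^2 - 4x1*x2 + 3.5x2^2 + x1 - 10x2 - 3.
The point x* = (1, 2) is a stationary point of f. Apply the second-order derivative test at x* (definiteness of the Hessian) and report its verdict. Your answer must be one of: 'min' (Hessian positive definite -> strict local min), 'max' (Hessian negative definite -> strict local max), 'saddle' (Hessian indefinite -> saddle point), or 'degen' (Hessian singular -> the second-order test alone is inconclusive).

Compute the Hessian H = grad^2 f:
  H = [[7, -4], [-4, 7]]
Verify stationarity: grad f(x*) = H x* + g = (0, 0).
Eigenvalues of H: 3, 11.
Both eigenvalues > 0, so H is positive definite -> x* is a strict local min.

min


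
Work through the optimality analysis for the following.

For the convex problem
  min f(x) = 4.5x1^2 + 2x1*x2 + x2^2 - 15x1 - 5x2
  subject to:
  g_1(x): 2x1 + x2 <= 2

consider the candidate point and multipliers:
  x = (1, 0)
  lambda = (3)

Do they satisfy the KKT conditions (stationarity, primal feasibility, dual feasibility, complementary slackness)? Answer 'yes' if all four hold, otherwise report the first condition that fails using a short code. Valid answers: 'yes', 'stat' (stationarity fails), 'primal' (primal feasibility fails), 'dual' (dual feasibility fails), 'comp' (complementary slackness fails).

Gradient of f: grad f(x) = Q x + c = (-6, -3)
Constraint values g_i(x) = a_i^T x - b_i:
  g_1((1, 0)) = 0
Stationarity residual: grad f(x) + sum_i lambda_i a_i = (0, 0)
  -> stationarity OK
Primal feasibility (all g_i <= 0): OK
Dual feasibility (all lambda_i >= 0): OK
Complementary slackness (lambda_i * g_i(x) = 0 for all i): OK

Verdict: yes, KKT holds.

yes


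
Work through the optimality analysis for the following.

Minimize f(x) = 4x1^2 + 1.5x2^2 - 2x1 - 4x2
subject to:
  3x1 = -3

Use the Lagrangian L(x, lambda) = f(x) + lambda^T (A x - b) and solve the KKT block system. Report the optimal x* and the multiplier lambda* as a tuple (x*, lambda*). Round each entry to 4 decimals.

Form the Lagrangian:
  L(x, lambda) = (1/2) x^T Q x + c^T x + lambda^T (A x - b)
Stationarity (grad_x L = 0): Q x + c + A^T lambda = 0.
Primal feasibility: A x = b.

This gives the KKT block system:
  [ Q   A^T ] [ x     ]   [-c ]
  [ A    0  ] [ lambda ] = [ b ]

Solving the linear system:
  x*      = (-1, 1.3333)
  lambda* = (3.3333)
  f(x*)   = 3.3333

x* = (-1, 1.3333), lambda* = (3.3333)


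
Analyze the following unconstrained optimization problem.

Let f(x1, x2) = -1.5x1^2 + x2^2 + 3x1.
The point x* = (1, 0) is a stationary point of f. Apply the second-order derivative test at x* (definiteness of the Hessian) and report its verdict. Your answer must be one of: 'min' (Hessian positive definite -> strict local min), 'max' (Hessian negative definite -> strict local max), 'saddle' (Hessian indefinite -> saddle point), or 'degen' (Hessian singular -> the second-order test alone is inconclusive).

Compute the Hessian H = grad^2 f:
  H = [[-3, 0], [0, 2]]
Verify stationarity: grad f(x*) = H x* + g = (0, 0).
Eigenvalues of H: -3, 2.
Eigenvalues have mixed signs, so H is indefinite -> x* is a saddle point.

saddle


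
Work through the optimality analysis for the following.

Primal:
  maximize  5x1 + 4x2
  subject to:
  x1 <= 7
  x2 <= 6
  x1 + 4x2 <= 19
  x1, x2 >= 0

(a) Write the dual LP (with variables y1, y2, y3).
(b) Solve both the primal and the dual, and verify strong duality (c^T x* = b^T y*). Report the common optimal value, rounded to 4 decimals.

The standard primal-dual pair for 'max c^T x s.t. A x <= b, x >= 0' is:
  Dual:  min b^T y  s.t.  A^T y >= c,  y >= 0.

So the dual LP is:
  minimize  7y1 + 6y2 + 19y3
  subject to:
    y1 + y3 >= 5
    y2 + 4y3 >= 4
    y1, y2, y3 >= 0

Solving the primal: x* = (7, 3).
  primal value c^T x* = 47.
Solving the dual: y* = (4, 0, 1).
  dual value b^T y* = 47.
Strong duality: c^T x* = b^T y*. Confirmed.

47


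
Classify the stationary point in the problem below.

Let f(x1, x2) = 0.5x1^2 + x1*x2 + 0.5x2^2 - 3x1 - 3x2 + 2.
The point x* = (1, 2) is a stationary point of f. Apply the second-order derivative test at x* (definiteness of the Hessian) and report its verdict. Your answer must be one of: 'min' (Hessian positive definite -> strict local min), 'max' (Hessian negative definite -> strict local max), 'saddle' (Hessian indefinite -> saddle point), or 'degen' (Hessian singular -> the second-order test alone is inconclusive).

Compute the Hessian H = grad^2 f:
  H = [[1, 1], [1, 1]]
Verify stationarity: grad f(x*) = H x* + g = (0, 0).
Eigenvalues of H: 0, 2.
H has a zero eigenvalue (singular; positive semidefinite but not definite), so H is neither positive definite, negative definite, nor indefinite. The second-order test alone is inconclusive -> degen.
(Indeed, f is constant along the null direction of H through x*, so x* is not a strict local extremum.)

degen


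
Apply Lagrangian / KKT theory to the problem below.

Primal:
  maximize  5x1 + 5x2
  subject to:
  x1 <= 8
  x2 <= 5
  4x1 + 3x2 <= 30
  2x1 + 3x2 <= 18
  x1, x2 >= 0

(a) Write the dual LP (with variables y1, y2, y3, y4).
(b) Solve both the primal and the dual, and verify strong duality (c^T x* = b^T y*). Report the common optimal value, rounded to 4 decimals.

The standard primal-dual pair for 'max c^T x s.t. A x <= b, x >= 0' is:
  Dual:  min b^T y  s.t.  A^T y >= c,  y >= 0.

So the dual LP is:
  minimize  8y1 + 5y2 + 30y3 + 18y4
  subject to:
    y1 + 4y3 + 2y4 >= 5
    y2 + 3y3 + 3y4 >= 5
    y1, y2, y3, y4 >= 0

Solving the primal: x* = (6, 2).
  primal value c^T x* = 40.
Solving the dual: y* = (0, 0, 0.8333, 0.8333).
  dual value b^T y* = 40.
Strong duality: c^T x* = b^T y*. Confirmed.

40


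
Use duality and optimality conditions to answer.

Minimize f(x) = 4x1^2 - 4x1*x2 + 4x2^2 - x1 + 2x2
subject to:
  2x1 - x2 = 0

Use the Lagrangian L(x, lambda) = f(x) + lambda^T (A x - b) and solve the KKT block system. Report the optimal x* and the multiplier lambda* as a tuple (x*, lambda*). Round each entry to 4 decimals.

Form the Lagrangian:
  L(x, lambda) = (1/2) x^T Q x + c^T x + lambda^T (A x - b)
Stationarity (grad_x L = 0): Q x + c + A^T lambda = 0.
Primal feasibility: A x = b.

This gives the KKT block system:
  [ Q   A^T ] [ x     ]   [-c ]
  [ A    0  ] [ lambda ] = [ b ]

Solving the linear system:
  x*      = (-0.125, -0.25)
  lambda* = (0.5)
  f(x*)   = -0.1875

x* = (-0.125, -0.25), lambda* = (0.5)


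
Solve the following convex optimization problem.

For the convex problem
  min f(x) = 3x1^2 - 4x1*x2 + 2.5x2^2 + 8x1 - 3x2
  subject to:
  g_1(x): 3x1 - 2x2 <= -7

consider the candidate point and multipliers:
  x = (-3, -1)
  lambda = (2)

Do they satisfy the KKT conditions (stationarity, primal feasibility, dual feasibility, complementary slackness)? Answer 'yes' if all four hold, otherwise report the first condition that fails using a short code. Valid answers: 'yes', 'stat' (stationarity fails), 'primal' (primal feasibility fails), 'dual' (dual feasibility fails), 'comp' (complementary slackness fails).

Gradient of f: grad f(x) = Q x + c = (-6, 4)
Constraint values g_i(x) = a_i^T x - b_i:
  g_1((-3, -1)) = 0
Stationarity residual: grad f(x) + sum_i lambda_i a_i = (0, 0)
  -> stationarity OK
Primal feasibility (all g_i <= 0): OK
Dual feasibility (all lambda_i >= 0): OK
Complementary slackness (lambda_i * g_i(x) = 0 for all i): OK

Verdict: yes, KKT holds.

yes


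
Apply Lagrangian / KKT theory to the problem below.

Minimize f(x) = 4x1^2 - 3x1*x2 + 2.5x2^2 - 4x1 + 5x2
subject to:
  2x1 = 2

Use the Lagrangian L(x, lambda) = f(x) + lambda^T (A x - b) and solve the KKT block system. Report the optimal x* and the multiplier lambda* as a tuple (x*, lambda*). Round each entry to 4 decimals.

Form the Lagrangian:
  L(x, lambda) = (1/2) x^T Q x + c^T x + lambda^T (A x - b)
Stationarity (grad_x L = 0): Q x + c + A^T lambda = 0.
Primal feasibility: A x = b.

This gives the KKT block system:
  [ Q   A^T ] [ x     ]   [-c ]
  [ A    0  ] [ lambda ] = [ b ]

Solving the linear system:
  x*      = (1, -0.4)
  lambda* = (-2.6)
  f(x*)   = -0.4

x* = (1, -0.4), lambda* = (-2.6)


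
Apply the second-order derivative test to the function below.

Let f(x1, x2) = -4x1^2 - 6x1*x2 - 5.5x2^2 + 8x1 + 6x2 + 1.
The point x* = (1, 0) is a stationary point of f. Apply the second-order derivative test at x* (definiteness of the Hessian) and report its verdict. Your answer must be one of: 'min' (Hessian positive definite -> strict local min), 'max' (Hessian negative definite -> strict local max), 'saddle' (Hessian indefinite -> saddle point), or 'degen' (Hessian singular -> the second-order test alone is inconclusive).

Compute the Hessian H = grad^2 f:
  H = [[-8, -6], [-6, -11]]
Verify stationarity: grad f(x*) = H x* + g = (0, 0).
Eigenvalues of H: -15.6847, -3.3153.
Both eigenvalues < 0, so H is negative definite -> x* is a strict local max.

max


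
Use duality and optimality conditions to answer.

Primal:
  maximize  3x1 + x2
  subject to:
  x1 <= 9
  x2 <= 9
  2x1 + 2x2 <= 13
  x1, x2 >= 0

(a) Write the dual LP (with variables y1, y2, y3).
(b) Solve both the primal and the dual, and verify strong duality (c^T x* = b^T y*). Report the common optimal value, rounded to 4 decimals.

The standard primal-dual pair for 'max c^T x s.t. A x <= b, x >= 0' is:
  Dual:  min b^T y  s.t.  A^T y >= c,  y >= 0.

So the dual LP is:
  minimize  9y1 + 9y2 + 13y3
  subject to:
    y1 + 2y3 >= 3
    y2 + 2y3 >= 1
    y1, y2, y3 >= 0

Solving the primal: x* = (6.5, 0).
  primal value c^T x* = 19.5.
Solving the dual: y* = (0, 0, 1.5).
  dual value b^T y* = 19.5.
Strong duality: c^T x* = b^T y*. Confirmed.

19.5
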